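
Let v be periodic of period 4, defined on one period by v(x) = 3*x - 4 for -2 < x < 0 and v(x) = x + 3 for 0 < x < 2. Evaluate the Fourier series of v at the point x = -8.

-1/2

x = -8 differs from x = 0 by -2 full period(s), and the series is 4-periodic.
At x = 0 the one-sided limits are v(0^-) = -4 and v(0^+) = 3.
By Dirichlet's theorem the series converges to their average, [(-4) + (3)]/2 = -1/2.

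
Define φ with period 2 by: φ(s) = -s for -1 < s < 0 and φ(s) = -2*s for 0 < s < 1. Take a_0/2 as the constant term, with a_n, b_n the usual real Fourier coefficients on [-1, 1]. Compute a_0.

a_0 = ∫_{-1}^{1} φ(s) ds = -1/2.

-1/2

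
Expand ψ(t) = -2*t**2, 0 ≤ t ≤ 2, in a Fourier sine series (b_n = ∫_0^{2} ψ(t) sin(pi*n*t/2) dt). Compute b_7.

b_7 = ∫_0^{2} (-2*t**2) sin(7*pi*t/2) dt.
Integrating by parts twice (tabular method), an antiderivative of (-2*t**2) sin(7*pi*t/2) is 4*t**2*cos(7*pi*t/2)/(7*pi) - 16*t*sin(7*pi*t/2)/(49*pi**2) - 32*cos(7*pi*t/2)/(343*pi**3); evaluating from 0 to 2: ∫_{0}^{2} (-2*t**2) sin(7*pi*t/2) dt = (16*(2 - 49*pi**2)/(343*pi**3)) - (-32/(343*pi**3)) = 16*(4 - 49*pi**2)/(343*pi**3).
Hence b_7 = 16*(4 - 49*pi**2)/(343*pi**3).

16*(4 - 49*pi**2)/(343*pi**3)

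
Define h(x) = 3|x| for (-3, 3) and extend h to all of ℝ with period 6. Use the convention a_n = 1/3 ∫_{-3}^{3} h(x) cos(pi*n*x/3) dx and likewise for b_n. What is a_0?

9

a_0 = 1/3 ∫_{-3}^{3} h(x) dx = 1/3 · (27) = 9.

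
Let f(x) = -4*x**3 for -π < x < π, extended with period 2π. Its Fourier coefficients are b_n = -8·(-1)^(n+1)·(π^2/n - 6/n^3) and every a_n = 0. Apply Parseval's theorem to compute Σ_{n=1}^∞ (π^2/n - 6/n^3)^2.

pi**6/14

Parseval: Σ b_n^2 = (1/π) ∫_{-π}^{π} f(x)^2 dx = 32*pi**6/7.
b_n^2 = 64·(π^2/n - 6/n^3)^2, so the sum equals (32*pi**6/7)/64 = pi**6/14.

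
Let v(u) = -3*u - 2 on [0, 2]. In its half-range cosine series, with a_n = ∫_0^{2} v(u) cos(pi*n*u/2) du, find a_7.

a_7 = ∫_0^{2} (-3*u - 2) cos(7*pi*u/2) du.
Integrating by parts (boundary term plus one more integral), an antiderivative of (-3*u - 2) cos(7*pi*u/2) is -6*u*sin(7*pi*u/2)/(7*pi) - 4*sin(7*pi*u/2)/(7*pi) - 12*cos(7*pi*u/2)/(49*pi**2); evaluating from 0 to 2: ∫_{0}^{2} (-3*u - 2) cos(7*pi*u/2) du = (12/(49*pi**2)) - (-12/(49*pi**2)) = 24/(49*pi**2).
Hence a_7 = 24/(49*pi**2).

24/(49*pi**2)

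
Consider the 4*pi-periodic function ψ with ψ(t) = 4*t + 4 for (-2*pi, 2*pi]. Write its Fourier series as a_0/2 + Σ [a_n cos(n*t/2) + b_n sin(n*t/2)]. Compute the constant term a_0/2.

a_0 = (1/(2*pi)) ∫_{-2*pi}^{2*pi} ψ(t) dt = (1/(2*pi)) · (16*pi) = 8.
So the constant term a_0/2 = 4.

4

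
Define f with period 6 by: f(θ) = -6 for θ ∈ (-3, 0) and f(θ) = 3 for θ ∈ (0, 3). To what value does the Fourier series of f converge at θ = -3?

-3/2

At θ = -3 the one-sided limits are f(-3^-) = 3 and f(-3^+) = -6.
By Dirichlet's theorem the series converges to their average, [(3) + (-6)]/2 = -3/2.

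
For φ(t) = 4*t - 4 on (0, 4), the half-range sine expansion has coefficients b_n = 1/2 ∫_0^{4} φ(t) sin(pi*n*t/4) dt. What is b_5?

b_5 = 1/2 ∫_0^{4} (4*t - 4) sin(5*pi*t/4) dt.
Integrating by parts (boundary term plus one more integral), an antiderivative of (4*t - 4) sin(5*pi*t/4) is -16*t*cos(5*pi*t/4)/(5*pi) + 64*sin(5*pi*t/4)/(25*pi**2) + 16*cos(5*pi*t/4)/(5*pi); evaluating from 0 to 4: ∫_{0}^{4} (4*t - 4) sin(5*pi*t/4) dt = (48/(5*pi)) - (16/(5*pi)) = 32/(5*pi).
Hence b_5 = (1/2)·(32/(5*pi)) = 16/(5*pi).

16/(5*pi)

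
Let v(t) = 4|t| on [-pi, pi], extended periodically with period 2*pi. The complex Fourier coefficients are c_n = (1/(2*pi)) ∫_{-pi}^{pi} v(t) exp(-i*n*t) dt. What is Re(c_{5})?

Since v is real-valued, Re(c_{5}) = (1/(2*pi)) ∫_{-pi}^{pi} v(t) cos(5*t) dt = a_{5}/2.
v is even and cos(5*t) is even, so the integrand is even: ∫_{-pi}^{pi} v(t) cos(5*t) dt = 2∫_0^{pi} v(t) cos(5*t) dt.
Integrating by parts (boundary term plus one more integral), an antiderivative of (4*t) cos(5*t) is 4*t*sin(5*t)/5 + 4*cos(5*t)/25; evaluating from 0 to pi: ∫_{0}^{pi} (4*t) cos(5*t) dt = (-4/25) - (4/25) = -8/25.
So ∫_{-pi}^{pi} v(t) cos(5*t) dt = -16/25.
Hence Re(c_{5}) = (1/(2*pi))·(-16/25) = -8/(25*pi).

-8/(25*pi)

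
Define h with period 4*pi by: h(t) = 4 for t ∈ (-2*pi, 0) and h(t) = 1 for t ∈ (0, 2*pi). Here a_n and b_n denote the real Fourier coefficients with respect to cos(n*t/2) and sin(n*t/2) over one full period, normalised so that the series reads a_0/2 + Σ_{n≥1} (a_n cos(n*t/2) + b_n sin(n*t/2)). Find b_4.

b_4 = (1/(2*pi)) ∫_{-2*pi}^{2*pi} h(t) sin(2*t) dt.
Split the integral at the breakpoints.
Directly, an antiderivative of (4) sin(2*t) is -2*cos(2*t); evaluating from -2*pi to 0: ∫_{-2*pi}^{0} (4) sin(2*t) dt = (-2) - (-2) = 0.
Directly, an antiderivative of (1) sin(2*t) is -cos(2*t)/2; evaluating from 0 to 2*pi: ∫_{0}^{2*pi} (1) sin(2*t) dt = (-1/2) - (-1/2) = 0.
Summing the pieces and multiplying by (1/(2*pi)) gives b_4 = 0.

0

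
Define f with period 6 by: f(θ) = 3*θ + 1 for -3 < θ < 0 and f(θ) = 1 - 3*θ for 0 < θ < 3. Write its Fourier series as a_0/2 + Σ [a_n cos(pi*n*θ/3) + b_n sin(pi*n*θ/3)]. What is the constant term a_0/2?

-7/2

a_0 = 1/3 ∫_{-3}^{3} f(θ) dθ = 1/3 · (-21) = -7.
So the constant term a_0/2 = -7/2.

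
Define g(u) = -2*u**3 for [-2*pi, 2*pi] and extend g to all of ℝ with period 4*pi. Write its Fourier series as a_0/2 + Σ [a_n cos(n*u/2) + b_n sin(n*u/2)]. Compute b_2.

-24 + 16*pi**2

b_2 = (1/(2*pi)) ∫_{-2*pi}^{2*pi} g(u) sin(u) du.
g is odd and sin(u) is odd, so the integrand is even and b_2 = 1/pi ∫_0^{2*pi} g(u) sin(u) du.
Integrating by parts three times (tabular method), an antiderivative of (-2*u**3) sin(u) is 2*u**3*cos(u) - 6*u**2*sin(u) - 12*u*cos(u) + 12*sin(u); evaluating from 0 to 2*pi: ∫_{0}^{2*pi} (-2*u**3) sin(u) du = (-24*pi + 16*pi**3) - (0) = -24*pi + 16*pi**3.
Hence b_2 = (1/pi)·(-24*pi + 16*pi**3) = -24 + 16*pi**2.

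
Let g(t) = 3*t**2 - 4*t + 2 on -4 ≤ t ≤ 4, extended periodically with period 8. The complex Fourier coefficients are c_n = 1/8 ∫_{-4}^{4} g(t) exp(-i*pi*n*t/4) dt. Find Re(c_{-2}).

24/pi**2

Since g is real-valued, Re(c_{-2}) = 1/8 ∫_{-4}^{4} g(t) cos(-pi*t/2) dt = a_{2}/2.
Integrating by parts twice (tabular method), an antiderivative of (3*t**2 - 4*t + 2) cos(-pi*t/2) is 6*t**2*sin(pi*t/2)/pi - 8*t*sin(pi*t/2)/pi + 24*t*cos(pi*t/2)/pi**2 - 48*sin(pi*t/2)/pi**3 + 4*sin(pi*t/2)/pi - 16*cos(pi*t/2)/pi**2; evaluating from -4 to 4: ∫_{-4}^{4} (3*t**2 - 4*t + 2) cos(-pi*t/2) dt = (80/pi**2) - (-112/pi**2) = 192/pi**2.
Hence Re(c_{-2}) = (1/8)·(192/pi**2) = 24/pi**2.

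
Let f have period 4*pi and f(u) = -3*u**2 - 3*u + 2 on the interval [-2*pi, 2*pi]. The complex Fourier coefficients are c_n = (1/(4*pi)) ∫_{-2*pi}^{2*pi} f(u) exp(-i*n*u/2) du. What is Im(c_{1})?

Since f is real-valued, Im(c_{1}) = -(1/(4*pi)) ∫_{-2*pi}^{2*pi} f(u) sin(u/2) du = -b_{1}/2.
Integrating by parts twice (tabular method), an antiderivative of (-3*u**2 - 3*u + 2) sin(u/2) is 6*u**2*cos(u/2) - 24*u*sin(u/2) + 6*u*cos(u/2) - 12*sin(u/2) - 52*cos(u/2); evaluating from -2*pi to 2*pi: ∫_{-2*pi}^{2*pi} (-3*u**2 - 3*u + 2) sin(u/2) du = (-24*pi**2 - 12*pi + 52) - (-24*pi**2 + 12*pi + 52) = -24*pi.
Hence Im(c_{1}) = (-1/(4*pi))·(-24*pi) = 6.

6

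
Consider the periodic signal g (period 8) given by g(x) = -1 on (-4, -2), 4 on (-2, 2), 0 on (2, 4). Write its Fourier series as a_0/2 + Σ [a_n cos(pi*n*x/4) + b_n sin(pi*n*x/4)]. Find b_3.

1/(3*pi)

b_3 = 1/4 ∫_{-4}^{4} g(x) sin(3*pi*x/4) dx.
Split the integral at the breakpoints.
Directly, an antiderivative of (-1) sin(3*pi*x/4) is 4*cos(3*pi*x/4)/(3*pi); evaluating from -4 to -2: ∫_{-4}^{-2} (-1) sin(3*pi*x/4) dx = (0) - (-4/(3*pi)) = 4/(3*pi).
Directly, an antiderivative of (4) sin(3*pi*x/4) is -16*cos(3*pi*x/4)/(3*pi); evaluating from -2 to 2: ∫_{-2}^{2} (4) sin(3*pi*x/4) dx = (0) - (0) = 0.
∫_{2}^{4} (0) sin(3*pi*x/4) dx = 0.
Summing the pieces and multiplying by (1/4) gives b_3 = 1/(3*pi).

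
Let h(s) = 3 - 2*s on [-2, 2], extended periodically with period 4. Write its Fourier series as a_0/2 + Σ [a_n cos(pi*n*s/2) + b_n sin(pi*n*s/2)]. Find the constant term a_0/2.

a_0 = 1/2 ∫_{-2}^{2} h(s) ds = 1/2 · (12) = 6.
So the constant term a_0/2 = 3.

3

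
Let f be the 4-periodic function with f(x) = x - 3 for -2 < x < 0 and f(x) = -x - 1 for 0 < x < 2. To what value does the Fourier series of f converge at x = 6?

-4

x = 6 differs from x = -2 by 2 full period(s), and the series is 4-periodic.
At x = -2 the one-sided limits are f(-2^-) = -3 and f(-2^+) = -5.
By Dirichlet's theorem the series converges to their average, [(-3) + (-5)]/2 = -4.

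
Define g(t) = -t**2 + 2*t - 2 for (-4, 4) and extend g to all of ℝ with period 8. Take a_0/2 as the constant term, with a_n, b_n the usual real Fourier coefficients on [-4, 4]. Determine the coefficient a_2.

a_2 = 1/4 ∫_{-4}^{4} g(t) cos(pi*t/2) dt.
Integrating by parts twice (tabular method), an antiderivative of (-t**2 + 2*t - 2) cos(pi*t/2) is -2*t**2*sin(pi*t/2)/pi + 4*t*sin(pi*t/2)/pi - 8*t*cos(pi*t/2)/pi**2 - 4*sin(pi*t/2)/pi + 16*sin(pi*t/2)/pi**3 + 8*cos(pi*t/2)/pi**2; evaluating from -4 to 4: ∫_{-4}^{4} (-t**2 + 2*t - 2) cos(pi*t/2) dt = (-24/pi**2) - (40/pi**2) = -64/pi**2.
Hence a_2 = (1/4)·(-64/pi**2) = -16/pi**2.

-16/pi**2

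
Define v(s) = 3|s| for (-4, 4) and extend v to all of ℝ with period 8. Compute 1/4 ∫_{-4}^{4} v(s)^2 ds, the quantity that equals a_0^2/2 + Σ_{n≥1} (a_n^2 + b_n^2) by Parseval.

96

1/4 ∫_{-4}^{4} v(s)^2 ds = 1/4 · (384) = 96.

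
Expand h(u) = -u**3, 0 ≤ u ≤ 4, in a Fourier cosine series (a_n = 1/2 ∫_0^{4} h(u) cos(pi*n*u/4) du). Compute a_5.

384*(-4 + 25*pi**2)/(625*pi**4)

a_5 = 1/2 ∫_0^{4} (-u**3) cos(5*pi*u/4) du.
Integrating by parts three times (tabular method), an antiderivative of (-u**3) cos(5*pi*u/4) is -4*u**3*sin(5*pi*u/4)/(5*pi) - 48*u**2*cos(5*pi*u/4)/(25*pi**2) + 384*u*sin(5*pi*u/4)/(125*pi**3) + 1536*cos(5*pi*u/4)/(625*pi**4); evaluating from 0 to 4: ∫_{0}^{4} (-u**3) cos(5*pi*u/4) du = (768*(-2 + 25*pi**2)/(625*pi**4)) - (1536/(625*pi**4)) = 768*(-4 + 25*pi**2)/(625*pi**4).
Hence a_5 = (1/2)·(768*(-4 + 25*pi**2)/(625*pi**4)) = 384*(-4 + 25*pi**2)/(625*pi**4).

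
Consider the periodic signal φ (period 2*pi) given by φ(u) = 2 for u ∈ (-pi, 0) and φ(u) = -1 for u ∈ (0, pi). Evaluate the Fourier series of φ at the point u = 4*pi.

u = 4*pi differs from u = 0 by 2 full period(s), and the series is 2*pi-periodic.
At u = 0 the one-sided limits are φ(0^-) = 2 and φ(0^+) = -1.
By Dirichlet's theorem the series converges to their average, [(2) + (-1)]/2 = 1/2.

1/2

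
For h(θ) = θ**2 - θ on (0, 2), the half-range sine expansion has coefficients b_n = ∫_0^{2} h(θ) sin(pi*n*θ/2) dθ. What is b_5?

4*(-8 + 25*pi**2)/(125*pi**3)

b_5 = ∫_0^{2} (θ**2 - θ) sin(5*pi*θ/2) dθ.
Integrating by parts twice (tabular method), an antiderivative of (θ**2 - θ) sin(5*pi*θ/2) is -2*θ**2*cos(5*pi*θ/2)/(5*pi) + 8*θ*sin(5*pi*θ/2)/(25*pi**2) + 2*θ*cos(5*pi*θ/2)/(5*pi) - 4*sin(5*pi*θ/2)/(25*pi**2) + 16*cos(5*pi*θ/2)/(125*pi**3); evaluating from 0 to 2: ∫_{0}^{2} (θ**2 - θ) sin(5*pi*θ/2) dθ = (4*(-4 + 25*pi**2)/(125*pi**3)) - (16/(125*pi**3)) = 4*(-8 + 25*pi**2)/(125*pi**3).
Hence b_5 = 4*(-8 + 25*pi**2)/(125*pi**3).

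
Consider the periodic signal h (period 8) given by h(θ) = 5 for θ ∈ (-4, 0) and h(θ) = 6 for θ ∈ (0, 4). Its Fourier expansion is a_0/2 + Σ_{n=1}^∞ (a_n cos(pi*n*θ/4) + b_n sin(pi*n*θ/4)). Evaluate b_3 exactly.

b_3 = 1/4 ∫_{-4}^{4} h(θ) sin(3*pi*θ/4) dθ.
Split the integral at the breakpoints.
Directly, an antiderivative of (5) sin(3*pi*θ/4) is -20*cos(3*pi*θ/4)/(3*pi); evaluating from -4 to 0: ∫_{-4}^{0} (5) sin(3*pi*θ/4) dθ = (-20/(3*pi)) - (20/(3*pi)) = -40/(3*pi).
Directly, an antiderivative of (6) sin(3*pi*θ/4) is -8*cos(3*pi*θ/4)/pi; evaluating from 0 to 4: ∫_{0}^{4} (6) sin(3*pi*θ/4) dθ = (8/pi) - (-8/pi) = 16/pi.
Summing the pieces and multiplying by (1/4) gives b_3 = 2/(3*pi).

2/(3*pi)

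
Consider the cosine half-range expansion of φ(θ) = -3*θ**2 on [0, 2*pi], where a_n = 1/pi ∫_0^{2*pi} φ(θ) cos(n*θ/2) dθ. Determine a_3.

16/3

a_3 = 1/pi ∫_0^{2*pi} (-3*θ**2) cos(3*θ/2) dθ.
Integrating by parts twice (tabular method), an antiderivative of (-3*θ**2) cos(3*θ/2) is -2*θ**2*sin(3*θ/2) - 8*θ*cos(3*θ/2)/3 + 16*sin(3*θ/2)/9; evaluating from 0 to 2*pi: ∫_{0}^{2*pi} (-3*θ**2) cos(3*θ/2) dθ = (16*pi/3) - (0) = 16*pi/3.
Hence a_3 = (1/pi)·(16*pi/3) = 16/3.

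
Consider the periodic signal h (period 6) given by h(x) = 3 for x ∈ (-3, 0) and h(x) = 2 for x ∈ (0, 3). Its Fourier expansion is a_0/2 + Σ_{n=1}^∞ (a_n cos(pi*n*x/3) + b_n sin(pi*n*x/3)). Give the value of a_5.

a_5 = 1/3 ∫_{-3}^{3} h(x) cos(5*pi*x/3) dx.
Split the integral at the breakpoints.
Directly, an antiderivative of (3) cos(5*pi*x/3) is 9*sin(5*pi*x/3)/(5*pi); evaluating from -3 to 0: ∫_{-3}^{0} (3) cos(5*pi*x/3) dx = (0) - (0) = 0.
Directly, an antiderivative of (2) cos(5*pi*x/3) is 6*sin(5*pi*x/3)/(5*pi); evaluating from 0 to 3: ∫_{0}^{3} (2) cos(5*pi*x/3) dx = (0) - (0) = 0.
Summing the pieces and multiplying by (1/3) gives a_5 = 0.

0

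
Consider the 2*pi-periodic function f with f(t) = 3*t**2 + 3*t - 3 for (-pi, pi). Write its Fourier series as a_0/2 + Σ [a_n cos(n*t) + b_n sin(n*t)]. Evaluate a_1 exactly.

a_1 = 1/pi ∫_{-pi}^{pi} f(t) cos(t) dt.
Integrating by parts twice (tabular method), an antiderivative of (3*t**2 + 3*t - 3) cos(t) is 3*t**2*sin(t) + 3*t*sin(t) + 6*t*cos(t) - 9*sin(t) + 3*cos(t); evaluating from -pi to pi: ∫_{-pi}^{pi} (3*t**2 + 3*t - 3) cos(t) dt = (-6*pi - 3) - (-3 + 6*pi) = -12*pi.
Hence a_1 = (1/pi)·(-12*pi) = -12.

-12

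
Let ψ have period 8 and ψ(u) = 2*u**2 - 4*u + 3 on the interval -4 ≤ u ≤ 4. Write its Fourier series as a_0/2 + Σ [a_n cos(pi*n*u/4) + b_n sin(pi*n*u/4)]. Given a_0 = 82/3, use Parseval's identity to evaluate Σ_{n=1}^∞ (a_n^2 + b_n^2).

15872/45

Parseval: a_0^2/2 + Σ_{n≥1} (a_n^2+b_n^2) = 1/4 ∫_{-4}^{4} ψ(u)^2 du = 10894/15.
Subtract a_0^2/2 = 3362/9: Σ (a_n^2+b_n^2) = 15872/45.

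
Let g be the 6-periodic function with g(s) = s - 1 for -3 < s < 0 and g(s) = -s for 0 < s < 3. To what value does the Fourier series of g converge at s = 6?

s = 6 differs from s = 0 by 1 full period(s), and the series is 6-periodic.
At s = 0 the one-sided limits are g(0^-) = -1 and g(0^+) = 0.
By Dirichlet's theorem the series converges to their average, [(-1) + (0)]/2 = -1/2.

-1/2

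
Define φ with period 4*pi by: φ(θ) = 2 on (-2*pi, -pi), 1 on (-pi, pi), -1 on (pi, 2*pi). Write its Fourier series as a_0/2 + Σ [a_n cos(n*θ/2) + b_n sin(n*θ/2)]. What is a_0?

3/2

a_0 = (1/(2*pi)) ∫_{-2*pi}^{2*pi} φ(θ) dθ = (1/(2*pi)) · (3*pi) = 3/2.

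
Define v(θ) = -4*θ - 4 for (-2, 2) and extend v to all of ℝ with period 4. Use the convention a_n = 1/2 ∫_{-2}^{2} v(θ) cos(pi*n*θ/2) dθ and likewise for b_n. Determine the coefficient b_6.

8/(3*pi)

b_6 = 1/2 ∫_{-2}^{2} v(θ) sin(3*pi*θ) dθ.
Integrating by parts (boundary term plus one more integral), an antiderivative of (-4*θ - 4) sin(3*pi*θ) is 4*θ*cos(3*pi*θ)/(3*pi) - 4*sin(3*pi*θ)/(9*pi**2) + 4*cos(3*pi*θ)/(3*pi); evaluating from -2 to 2: ∫_{-2}^{2} (-4*θ - 4) sin(3*pi*θ) dθ = (4/pi) - (-4/(3*pi)) = 16/(3*pi).
Hence b_6 = (1/2)·(16/(3*pi)) = 8/(3*pi).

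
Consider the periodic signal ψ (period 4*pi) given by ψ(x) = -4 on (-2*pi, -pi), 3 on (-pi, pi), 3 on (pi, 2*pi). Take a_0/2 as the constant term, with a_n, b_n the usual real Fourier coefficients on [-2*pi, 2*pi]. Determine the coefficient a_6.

a_6 = (1/(2*pi)) ∫_{-2*pi}^{2*pi} ψ(x) cos(3*x) dx.
Split the integral at the breakpoints.
Directly, an antiderivative of (-4) cos(3*x) is -4*sin(3*x)/3; evaluating from -2*pi to -pi: ∫_{-2*pi}^{-pi} (-4) cos(3*x) dx = (0) - (0) = 0.
Directly, an antiderivative of (3) cos(3*x) is sin(3*x); evaluating from -pi to pi: ∫_{-pi}^{pi} (3) cos(3*x) dx = (0) - (0) = 0.
Directly, an antiderivative of (3) cos(3*x) is sin(3*x); evaluating from pi to 2*pi: ∫_{pi}^{2*pi} (3) cos(3*x) dx = (0) - (0) = 0.
Summing the pieces and multiplying by (1/(2*pi)) gives a_6 = 0.

0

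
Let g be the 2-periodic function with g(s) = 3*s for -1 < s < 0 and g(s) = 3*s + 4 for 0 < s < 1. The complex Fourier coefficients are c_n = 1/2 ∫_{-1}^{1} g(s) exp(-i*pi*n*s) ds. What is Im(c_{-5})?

7/(5*pi)

Since g is real-valued, Im(c_{-5}) = -1/2 ∫_{-1}^{1} g(s) sin(-5*pi*s) ds = b_{5}/2.
Split the integral at the breakpoints.
Integrating by parts (boundary term plus one more integral), an antiderivative of (3*s) sin(-5*pi*s) is 3*s*cos(5*pi*s)/(5*pi) - 3*sin(5*pi*s)/(25*pi**2); evaluating from -1 to 0: ∫_{-1}^{0} (3*s) sin(-5*pi*s) ds = (0) - (3/(5*pi)) = -3/(5*pi).
Integrating by parts (boundary term plus one more integral), an antiderivative of (3*s + 4) sin(-5*pi*s) is 3*s*cos(5*pi*s)/(5*pi) - 3*sin(5*pi*s)/(25*pi**2) + 4*cos(5*pi*s)/(5*pi); evaluating from 0 to 1: ∫_{0}^{1} (3*s + 4) sin(-5*pi*s) ds = (-7/(5*pi)) - (4/(5*pi)) = -11/(5*pi).
So ∫_{-1}^{1} g(s) sin(-5*pi*s) ds = -14/(5*pi).
Hence Im(c_{-5}) = (-1/2)·(-14/(5*pi)) = 7/(5*pi).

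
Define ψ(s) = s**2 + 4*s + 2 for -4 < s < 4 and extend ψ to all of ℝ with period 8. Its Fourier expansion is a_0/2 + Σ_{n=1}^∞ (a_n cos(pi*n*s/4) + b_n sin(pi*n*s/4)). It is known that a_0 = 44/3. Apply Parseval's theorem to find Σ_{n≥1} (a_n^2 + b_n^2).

9728/45

Parseval: a_0^2/2 + Σ_{n≥1} (a_n^2+b_n^2) = 1/4 ∫_{-4}^{4} ψ(s)^2 ds = 4856/15.
Subtract a_0^2/2 = 968/9: Σ (a_n^2+b_n^2) = 9728/45.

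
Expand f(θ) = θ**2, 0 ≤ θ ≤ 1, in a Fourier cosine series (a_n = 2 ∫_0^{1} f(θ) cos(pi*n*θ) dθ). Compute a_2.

pi**(-2)

a_2 = 2 ∫_0^{1} (θ**2) cos(2*pi*θ) dθ.
Integrating by parts twice (tabular method), an antiderivative of (θ**2) cos(2*pi*θ) is θ**2*sin(2*pi*θ)/(2*pi) + θ*cos(2*pi*θ)/(2*pi**2) - sin(2*pi*θ)/(4*pi**3); evaluating from 0 to 1: ∫_{0}^{1} (θ**2) cos(2*pi*θ) dθ = (1/(2*pi**2)) - (0) = 1/(2*pi**2).
Hence a_2 = 2·(1/(2*pi**2)) = pi**(-2).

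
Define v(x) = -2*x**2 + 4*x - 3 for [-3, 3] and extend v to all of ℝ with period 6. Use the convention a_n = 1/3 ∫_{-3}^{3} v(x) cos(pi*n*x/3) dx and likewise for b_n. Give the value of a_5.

72/(25*pi**2)

a_5 = 1/3 ∫_{-3}^{3} v(x) cos(5*pi*x/3) dx.
Integrating by parts twice (tabular method), an antiderivative of (-2*x**2 + 4*x - 3) cos(5*pi*x/3) is -6*x**2*sin(5*pi*x/3)/(5*pi) + 12*x*sin(5*pi*x/3)/(5*pi) - 36*x*cos(5*pi*x/3)/(25*pi**2) - 9*sin(5*pi*x/3)/(5*pi) + 108*sin(5*pi*x/3)/(125*pi**3) + 36*cos(5*pi*x/3)/(25*pi**2); evaluating from -3 to 3: ∫_{-3}^{3} (-2*x**2 + 4*x - 3) cos(5*pi*x/3) dx = (72/(25*pi**2)) - (-144/(25*pi**2)) = 216/(25*pi**2).
Hence a_5 = (1/3)·(216/(25*pi**2)) = 72/(25*pi**2).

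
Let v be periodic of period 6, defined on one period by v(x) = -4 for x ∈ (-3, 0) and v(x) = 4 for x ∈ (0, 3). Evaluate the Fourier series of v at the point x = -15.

x = -15 differs from x = -3 by -2 full period(s), and the series is 6-periodic.
At x = -3 the one-sided limits are v(-3^-) = 4 and v(-3^+) = -4.
By Dirichlet's theorem the series converges to their average, [(4) + (-4)]/2 = 0.

0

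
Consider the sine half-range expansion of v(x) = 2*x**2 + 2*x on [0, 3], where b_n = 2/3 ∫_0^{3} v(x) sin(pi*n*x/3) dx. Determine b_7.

48*(-3 + 49*pi**2)/(343*pi**3)

b_7 = 2/3 ∫_0^{3} (2*x**2 + 2*x) sin(7*pi*x/3) dx.
Integrating by parts twice (tabular method), an antiderivative of (2*x**2 + 2*x) sin(7*pi*x/3) is -6*x**2*cos(7*pi*x/3)/(7*pi) + 36*x*sin(7*pi*x/3)/(49*pi**2) - 6*x*cos(7*pi*x/3)/(7*pi) + 18*sin(7*pi*x/3)/(49*pi**2) + 108*cos(7*pi*x/3)/(343*pi**3); evaluating from 0 to 3: ∫_{0}^{3} (2*x**2 + 2*x) sin(7*pi*x/3) dx = (36*(-3 + 98*pi**2)/(343*pi**3)) - (108/(343*pi**3)) = 72*(-3 + 49*pi**2)/(343*pi**3).
Hence b_7 = (2/3)·(72*(-3 + 49*pi**2)/(343*pi**3)) = 48*(-3 + 49*pi**2)/(343*pi**3).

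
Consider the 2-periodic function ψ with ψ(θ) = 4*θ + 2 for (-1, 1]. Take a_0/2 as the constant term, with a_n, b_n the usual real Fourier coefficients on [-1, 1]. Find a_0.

a_0 = ∫_{-1}^{1} ψ(θ) dθ = 4.

4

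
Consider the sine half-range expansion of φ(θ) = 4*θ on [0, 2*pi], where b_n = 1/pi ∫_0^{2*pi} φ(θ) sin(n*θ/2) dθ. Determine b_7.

b_7 = 1/pi ∫_0^{2*pi} (4*θ) sin(7*θ/2) dθ.
Integrating by parts (boundary term plus one more integral), an antiderivative of (4*θ) sin(7*θ/2) is -8*θ*cos(7*θ/2)/7 + 16*sin(7*θ/2)/49; evaluating from 0 to 2*pi: ∫_{0}^{2*pi} (4*θ) sin(7*θ/2) dθ = (16*pi/7) - (0) = 16*pi/7.
Hence b_7 = (1/pi)·(16*pi/7) = 16/7.

16/7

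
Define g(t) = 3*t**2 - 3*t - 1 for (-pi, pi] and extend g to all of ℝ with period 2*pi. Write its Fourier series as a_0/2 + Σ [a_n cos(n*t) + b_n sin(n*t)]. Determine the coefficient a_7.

-12/49

a_7 = 1/pi ∫_{-pi}^{pi} g(t) cos(7*t) dt.
Integrating by parts twice (tabular method), an antiderivative of (3*t**2 - 3*t - 1) cos(7*t) is 3*t**2*sin(7*t)/7 - 3*t*sin(7*t)/7 + 6*t*cos(7*t)/49 - 55*sin(7*t)/343 - 3*cos(7*t)/49; evaluating from -pi to pi: ∫_{-pi}^{pi} (3*t**2 - 3*t - 1) cos(7*t) dt = (3/49 - 6*pi/49) - (3/49 + 6*pi/49) = -12*pi/49.
Hence a_7 = (1/pi)·(-12*pi/49) = -12/49.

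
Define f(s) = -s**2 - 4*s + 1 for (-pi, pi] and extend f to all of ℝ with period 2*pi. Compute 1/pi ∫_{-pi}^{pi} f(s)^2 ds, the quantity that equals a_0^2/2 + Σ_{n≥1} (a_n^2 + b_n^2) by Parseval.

2 + 2*pi**4/5 + 28*pi**2/3

1/pi ∫_{-pi}^{pi} f(s)^2 ds = 1/pi · (2*pi*(15 + 3*pi**4 + 70*pi**2)/15) = 2 + 2*pi**4/5 + 28*pi**2/3.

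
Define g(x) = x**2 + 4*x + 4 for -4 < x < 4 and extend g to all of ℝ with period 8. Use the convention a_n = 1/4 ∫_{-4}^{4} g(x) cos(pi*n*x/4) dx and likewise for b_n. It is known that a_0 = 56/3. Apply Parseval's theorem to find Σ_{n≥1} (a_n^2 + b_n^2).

Parseval: a_0^2/2 + Σ_{n≥1} (a_n^2+b_n^2) = 1/4 ∫_{-4}^{4} g(x)^2 dx = 1952/5.
Subtract a_0^2/2 = 1568/9: Σ (a_n^2+b_n^2) = 9728/45.

9728/45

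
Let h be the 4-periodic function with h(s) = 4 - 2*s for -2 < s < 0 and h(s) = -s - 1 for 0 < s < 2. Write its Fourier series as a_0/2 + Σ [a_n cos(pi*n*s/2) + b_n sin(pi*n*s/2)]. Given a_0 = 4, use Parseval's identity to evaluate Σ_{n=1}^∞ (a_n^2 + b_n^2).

101/3

Parseval: a_0^2/2 + Σ_{n≥1} (a_n^2+b_n^2) = 1/2 ∫_{-2}^{2} h(s)^2 ds = 125/3.
Subtract a_0^2/2 = 8: Σ (a_n^2+b_n^2) = 101/3.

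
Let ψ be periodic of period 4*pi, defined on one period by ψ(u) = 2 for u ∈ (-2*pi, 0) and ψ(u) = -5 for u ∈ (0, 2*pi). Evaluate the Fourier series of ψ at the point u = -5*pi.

u = -5*pi differs from u = -pi by -1 full period(s), and the series is 4*pi-periodic.
ψ is continuous at u = -pi with value 2, so the series converges to 2 there.

2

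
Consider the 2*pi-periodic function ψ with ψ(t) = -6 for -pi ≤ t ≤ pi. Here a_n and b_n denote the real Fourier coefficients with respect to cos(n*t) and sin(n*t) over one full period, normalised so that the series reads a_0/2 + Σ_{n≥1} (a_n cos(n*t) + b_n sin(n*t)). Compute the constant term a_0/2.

a_0 = 1/pi ∫_{-pi}^{pi} ψ(t) dt = 1/pi · (-12*pi) = -12.
So the constant term a_0/2 = -6.

-6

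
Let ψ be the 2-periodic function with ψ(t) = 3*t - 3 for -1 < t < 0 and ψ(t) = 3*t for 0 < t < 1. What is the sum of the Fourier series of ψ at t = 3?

t = 3 differs from t = 1 by 1 full period(s), and the series is 2-periodic.
At t = 1 the one-sided limits are ψ(1^-) = 3 and ψ(1^+) = -6.
By Dirichlet's theorem the series converges to their average, [(3) + (-6)]/2 = -3/2.

-3/2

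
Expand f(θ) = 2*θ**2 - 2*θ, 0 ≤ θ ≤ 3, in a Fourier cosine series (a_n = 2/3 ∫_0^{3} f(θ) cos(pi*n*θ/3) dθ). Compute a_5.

a_5 = 2/3 ∫_0^{3} (2*θ**2 - 2*θ) cos(5*pi*θ/3) dθ.
Integrating by parts twice (tabular method), an antiderivative of (2*θ**2 - 2*θ) cos(5*pi*θ/3) is 6*θ**2*sin(5*pi*θ/3)/(5*pi) - 6*θ*sin(5*pi*θ/3)/(5*pi) + 36*θ*cos(5*pi*θ/3)/(25*pi**2) - 108*sin(5*pi*θ/3)/(125*pi**3) - 18*cos(5*pi*θ/3)/(25*pi**2); evaluating from 0 to 3: ∫_{0}^{3} (2*θ**2 - 2*θ) cos(5*pi*θ/3) dθ = (-18/(5*pi**2)) - (-18/(25*pi**2)) = -72/(25*pi**2).
Hence a_5 = (2/3)·(-72/(25*pi**2)) = -48/(25*pi**2).

-48/(25*pi**2)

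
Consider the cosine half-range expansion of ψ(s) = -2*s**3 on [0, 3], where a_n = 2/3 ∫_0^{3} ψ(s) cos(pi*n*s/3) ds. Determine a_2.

-81/pi**2

a_2 = 2/3 ∫_0^{3} (-2*s**3) cos(2*pi*s/3) ds.
Integrating by parts three times (tabular method), an antiderivative of (-2*s**3) cos(2*pi*s/3) is -3*s**3*sin(2*pi*s/3)/pi - 27*s**2*cos(2*pi*s/3)/(2*pi**2) + 81*s*sin(2*pi*s/3)/(2*pi**3) + 243*cos(2*pi*s/3)/(4*pi**4); evaluating from 0 to 3: ∫_{0}^{3} (-2*s**3) cos(2*pi*s/3) ds = (243*(1 - 2*pi**2)/(4*pi**4)) - (243/(4*pi**4)) = -243/(2*pi**2).
Hence a_2 = (2/3)·(-243/(2*pi**2)) = -81/pi**2.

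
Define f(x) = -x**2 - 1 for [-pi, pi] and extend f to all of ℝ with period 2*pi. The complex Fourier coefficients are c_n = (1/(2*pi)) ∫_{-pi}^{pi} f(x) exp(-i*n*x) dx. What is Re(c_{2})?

Since f is real-valued, Re(c_{2}) = (1/(2*pi)) ∫_{-pi}^{pi} f(x) cos(2*x) dx = a_{2}/2.
f is even and cos(2*x) is even, so the integrand is even: ∫_{-pi}^{pi} f(x) cos(2*x) dx = 2∫_0^{pi} f(x) cos(2*x) dx.
Integrating by parts twice (tabular method), an antiderivative of (-x**2 - 1) cos(2*x) is -x**2*sin(2*x)/2 - x*cos(2*x)/2 - sin(2*x)/4; evaluating from 0 to pi: ∫_{0}^{pi} (-x**2 - 1) cos(2*x) dx = (-pi/2) - (0) = -pi/2.
So ∫_{-pi}^{pi} f(x) cos(2*x) dx = -pi.
Hence Re(c_{2}) = (1/(2*pi))·(-pi) = -1/2.

-1/2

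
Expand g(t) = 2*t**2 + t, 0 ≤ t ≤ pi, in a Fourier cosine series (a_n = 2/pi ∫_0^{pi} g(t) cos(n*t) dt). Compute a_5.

4*(-2*pi - 1)/(25*pi)

a_5 = 2/pi ∫_0^{pi} (2*t**2 + t) cos(5*t) dt.
Integrating by parts twice (tabular method), an antiderivative of (2*t**2 + t) cos(5*t) is 2*t**2*sin(5*t)/5 + t*sin(5*t)/5 + 4*t*cos(5*t)/25 - 4*sin(5*t)/125 + cos(5*t)/25; evaluating from 0 to pi: ∫_{0}^{pi} (2*t**2 + t) cos(5*t) dt = (-4*pi/25 - 1/25) - (1/25) = -4*pi/25 - 2/25.
Hence a_5 = (2/pi)·(-4*pi/25 - 2/25) = 4*(-2*pi - 1)/(25*pi).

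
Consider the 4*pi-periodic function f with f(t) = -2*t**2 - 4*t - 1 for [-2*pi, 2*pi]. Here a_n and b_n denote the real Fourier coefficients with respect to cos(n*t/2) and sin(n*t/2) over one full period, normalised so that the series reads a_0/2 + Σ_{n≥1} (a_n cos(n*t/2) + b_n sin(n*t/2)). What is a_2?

a_2 = (1/(2*pi)) ∫_{-2*pi}^{2*pi} f(t) cos(t) dt.
Integrating by parts twice (tabular method), an antiderivative of (-2*t**2 - 4*t - 1) cos(t) is -2*t**2*sin(t) - 4*t*sin(t) - 4*t*cos(t) + 3*sin(t) - 4*cos(t); evaluating from -2*pi to 2*pi: ∫_{-2*pi}^{2*pi} (-2*t**2 - 4*t - 1) cos(t) dt = (-8*pi - 4) - (-4 + 8*pi) = -16*pi.
Hence a_2 = (1/(2*pi))·(-16*pi) = -8.

-8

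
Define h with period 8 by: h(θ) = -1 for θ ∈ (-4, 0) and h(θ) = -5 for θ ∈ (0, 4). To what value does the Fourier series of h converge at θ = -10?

-1

θ = -10 differs from θ = -2 by -1 full period(s), and the series is 8-periodic.
h is continuous at θ = -2 with value -1, so the series converges to -1 there.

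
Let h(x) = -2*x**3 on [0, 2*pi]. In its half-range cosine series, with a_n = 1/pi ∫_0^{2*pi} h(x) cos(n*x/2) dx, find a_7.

a_7 = 1/pi ∫_0^{2*pi} (-2*x**3) cos(7*x/2) dx.
Integrating by parts three times (tabular method), an antiderivative of (-2*x**3) cos(7*x/2) is -4*x**3*sin(7*x/2)/7 - 24*x**2*cos(7*x/2)/49 + 96*x*sin(7*x/2)/343 + 192*cos(7*x/2)/2401; evaluating from 0 to 2*pi: ∫_{0}^{2*pi} (-2*x**3) cos(7*x/2) dx = (-192/2401 + 96*pi**2/49) - (192/2401) = -384/2401 + 96*pi**2/49.
Hence a_7 = (1/pi)·(-384/2401 + 96*pi**2/49) = 96*(-4 + 49*pi**2)/(2401*pi).

96*(-4 + 49*pi**2)/(2401*pi)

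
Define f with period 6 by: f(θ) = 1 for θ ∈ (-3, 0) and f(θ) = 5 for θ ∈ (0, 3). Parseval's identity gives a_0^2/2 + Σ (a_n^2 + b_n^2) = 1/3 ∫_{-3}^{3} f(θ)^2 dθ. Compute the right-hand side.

1/3 ∫_{-3}^{3} f(θ)^2 dθ = 1/3 · (78) = 26.

26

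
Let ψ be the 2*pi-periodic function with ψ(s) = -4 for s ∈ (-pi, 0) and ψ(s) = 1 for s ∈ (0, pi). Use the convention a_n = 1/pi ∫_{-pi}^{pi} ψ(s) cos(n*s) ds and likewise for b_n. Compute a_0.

-3

a_0 = 1/pi ∫_{-pi}^{pi} ψ(s) ds = 1/pi · (-3*pi) = -3.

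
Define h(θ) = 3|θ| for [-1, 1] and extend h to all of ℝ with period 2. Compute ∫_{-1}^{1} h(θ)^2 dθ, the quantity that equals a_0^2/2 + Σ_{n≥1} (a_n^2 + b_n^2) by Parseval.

∫_{-1}^{1} h(θ)^2 dθ = 6.

6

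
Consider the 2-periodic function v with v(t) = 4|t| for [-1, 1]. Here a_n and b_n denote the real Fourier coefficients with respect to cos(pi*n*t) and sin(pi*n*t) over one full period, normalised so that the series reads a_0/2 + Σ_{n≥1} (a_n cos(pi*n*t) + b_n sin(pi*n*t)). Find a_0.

a_0 = ∫_{-1}^{1} v(t) dt = 4.

4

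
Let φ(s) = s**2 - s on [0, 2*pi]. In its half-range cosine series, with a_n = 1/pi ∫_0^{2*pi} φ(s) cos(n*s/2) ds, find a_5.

a_5 = 1/pi ∫_0^{2*pi} (s**2 - s) cos(5*s/2) ds.
Integrating by parts twice (tabular method), an antiderivative of (s**2 - s) cos(5*s/2) is 2*s**2*sin(5*s/2)/5 - 2*s*sin(5*s/2)/5 + 8*s*cos(5*s/2)/25 - 16*sin(5*s/2)/125 - 4*cos(5*s/2)/25; evaluating from 0 to 2*pi: ∫_{0}^{2*pi} (s**2 - s) cos(5*s/2) ds = (4/25 - 16*pi/25) - (-4/25) = 8/25 - 16*pi/25.
Hence a_5 = (1/pi)·(8/25 - 16*pi/25) = 8*(1 - 2*pi)/(25*pi).

8*(1 - 2*pi)/(25*pi)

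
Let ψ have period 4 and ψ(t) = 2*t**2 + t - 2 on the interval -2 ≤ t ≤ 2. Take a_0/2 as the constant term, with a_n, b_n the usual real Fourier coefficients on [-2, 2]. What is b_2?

b_2 = 1/2 ∫_{-2}^{2} ψ(t) sin(pi*t) dt.
Integrating by parts twice (tabular method), an antiderivative of (2*t**2 + t - 2) sin(pi*t) is -2*t**2*cos(pi*t)/pi + 4*t*sin(pi*t)/pi**2 - t*cos(pi*t)/pi + sin(pi*t)/pi**2 + 4*cos(pi*t)/pi**3 + 2*cos(pi*t)/pi; evaluating from -2 to 2: ∫_{-2}^{2} (2*t**2 + t - 2) sin(pi*t) dt = (-8/pi + 4/pi**3) - (-4/pi + 4/pi**3) = -4/pi.
Hence b_2 = (1/2)·(-4/pi) = -2/pi.

-2/pi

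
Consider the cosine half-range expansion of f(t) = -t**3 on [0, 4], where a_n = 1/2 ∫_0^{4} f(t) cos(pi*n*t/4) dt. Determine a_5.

a_5 = 1/2 ∫_0^{4} (-t**3) cos(5*pi*t/4) dt.
Integrating by parts three times (tabular method), an antiderivative of (-t**3) cos(5*pi*t/4) is -4*t**3*sin(5*pi*t/4)/(5*pi) - 48*t**2*cos(5*pi*t/4)/(25*pi**2) + 384*t*sin(5*pi*t/4)/(125*pi**3) + 1536*cos(5*pi*t/4)/(625*pi**4); evaluating from 0 to 4: ∫_{0}^{4} (-t**3) cos(5*pi*t/4) dt = (768*(-2 + 25*pi**2)/(625*pi**4)) - (1536/(625*pi**4)) = 768*(-4 + 25*pi**2)/(625*pi**4).
Hence a_5 = (1/2)·(768*(-4 + 25*pi**2)/(625*pi**4)) = 384*(-4 + 25*pi**2)/(625*pi**4).

384*(-4 + 25*pi**2)/(625*pi**4)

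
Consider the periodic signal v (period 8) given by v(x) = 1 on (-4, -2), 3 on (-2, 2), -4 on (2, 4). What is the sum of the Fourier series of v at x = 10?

-1/2

x = 10 differs from x = 2 by 1 full period(s), and the series is 8-periodic.
At x = 2 the one-sided limits are v(2^-) = 3 and v(2^+) = -4.
By Dirichlet's theorem the series converges to their average, [(3) + (-4)]/2 = -1/2.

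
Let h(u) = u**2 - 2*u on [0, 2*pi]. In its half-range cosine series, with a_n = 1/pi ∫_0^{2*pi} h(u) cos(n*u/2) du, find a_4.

1

a_4 = 1/pi ∫_0^{2*pi} (u**2 - 2*u) cos(2*u) du.
Integrating by parts twice (tabular method), an antiderivative of (u**2 - 2*u) cos(2*u) is u**2*sin(2*u)/2 - u*sin(2*u) + u*cos(2*u)/2 - sin(2*u)/4 - cos(2*u)/2; evaluating from 0 to 2*pi: ∫_{0}^{2*pi} (u**2 - 2*u) cos(2*u) du = (-1/2 + pi) - (-1/2) = pi.
Hence a_4 = (1/pi)·(pi) = 1.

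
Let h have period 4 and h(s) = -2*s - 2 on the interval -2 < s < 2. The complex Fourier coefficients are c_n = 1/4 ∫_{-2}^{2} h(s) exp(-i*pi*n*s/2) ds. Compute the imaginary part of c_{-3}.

Since h is real-valued, Im(c_{-3}) = -1/4 ∫_{-2}^{2} h(s) sin(-3*pi*s/2) ds = b_{3}/2.
Integrating by parts (boundary term plus one more integral), an antiderivative of (-2*s - 2) sin(-3*pi*s/2) is -4*s*cos(3*pi*s/2)/(3*pi) + 8*sin(3*pi*s/2)/(9*pi**2) - 4*cos(3*pi*s/2)/(3*pi); evaluating from -2 to 2: ∫_{-2}^{2} (-2*s - 2) sin(-3*pi*s/2) ds = (4/pi) - (-4/(3*pi)) = 16/(3*pi).
Hence Im(c_{-3}) = (-1/4)·(16/(3*pi)) = -4/(3*pi).

-4/(3*pi)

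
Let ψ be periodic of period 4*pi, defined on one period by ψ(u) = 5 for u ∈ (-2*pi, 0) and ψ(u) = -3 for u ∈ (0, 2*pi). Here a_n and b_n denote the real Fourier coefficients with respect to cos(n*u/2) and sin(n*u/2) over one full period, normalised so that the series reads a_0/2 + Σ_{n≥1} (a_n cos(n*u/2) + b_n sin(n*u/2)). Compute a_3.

a_3 = (1/(2*pi)) ∫_{-2*pi}^{2*pi} ψ(u) cos(3*u/2) du.
Split the integral at the breakpoints.
Directly, an antiderivative of (5) cos(3*u/2) is 10*sin(3*u/2)/3; evaluating from -2*pi to 0: ∫_{-2*pi}^{0} (5) cos(3*u/2) du = (0) - (0) = 0.
Directly, an antiderivative of (-3) cos(3*u/2) is -2*sin(3*u/2); evaluating from 0 to 2*pi: ∫_{0}^{2*pi} (-3) cos(3*u/2) du = (0) - (0) = 0.
Summing the pieces and multiplying by (1/(2*pi)) gives a_3 = 0.

0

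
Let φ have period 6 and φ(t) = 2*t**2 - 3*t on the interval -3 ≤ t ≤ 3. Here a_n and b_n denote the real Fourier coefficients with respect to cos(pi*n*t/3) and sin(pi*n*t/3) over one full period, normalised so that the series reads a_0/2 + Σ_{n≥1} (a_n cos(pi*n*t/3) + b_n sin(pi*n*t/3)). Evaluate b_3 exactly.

b_3 = 1/3 ∫_{-3}^{3} φ(t) sin(pi*t) dt.
Integrating by parts twice (tabular method), an antiderivative of (2*t**2 - 3*t) sin(pi*t) is -2*t**2*cos(pi*t)/pi + 4*t*sin(pi*t)/pi**2 + 3*t*cos(pi*t)/pi - 3*sin(pi*t)/pi**2 + 4*cos(pi*t)/pi**3; evaluating from -3 to 3: ∫_{-3}^{3} (2*t**2 - 3*t) sin(pi*t) dt = (-4/pi**3 + 9/pi) - (-4/pi**3 + 27/pi) = -18/pi.
Hence b_3 = (1/3)·(-18/pi) = -6/pi.

-6/pi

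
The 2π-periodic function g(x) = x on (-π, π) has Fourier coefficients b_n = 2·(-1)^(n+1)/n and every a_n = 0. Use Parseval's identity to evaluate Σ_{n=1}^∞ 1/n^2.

Parseval: Σ b_n^2 = (1/π) ∫_{-π}^{π} g(x)^2 dx = 2*pi**2/3.
Σ b_n^2 = Σ 4/n^2, so Σ 1/n^2 = (2*pi**2/3)/4 = pi**2/6.

pi**2/6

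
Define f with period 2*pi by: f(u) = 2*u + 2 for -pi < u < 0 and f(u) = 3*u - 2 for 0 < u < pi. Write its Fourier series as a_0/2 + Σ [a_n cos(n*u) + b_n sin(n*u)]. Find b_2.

-5/2

b_2 = 1/pi ∫_{-pi}^{pi} f(u) sin(2*u) du.
Split the integral at the breakpoints.
Integrating by parts (boundary term plus one more integral), an antiderivative of (2*u + 2) sin(2*u) is -u*cos(2*u) + sin(2*u)/2 - cos(2*u); evaluating from -pi to 0: ∫_{-pi}^{0} (2*u + 2) sin(2*u) du = (-1) - (-1 + pi) = -pi.
Integrating by parts (boundary term plus one more integral), an antiderivative of (3*u - 2) sin(2*u) is -3*u*cos(2*u)/2 + 3*sin(2*u)/4 + cos(2*u); evaluating from 0 to pi: ∫_{0}^{pi} (3*u - 2) sin(2*u) du = (1 - 3*pi/2) - (1) = -3*pi/2.
Summing the pieces and multiplying by (1/pi) gives b_2 = -5/2.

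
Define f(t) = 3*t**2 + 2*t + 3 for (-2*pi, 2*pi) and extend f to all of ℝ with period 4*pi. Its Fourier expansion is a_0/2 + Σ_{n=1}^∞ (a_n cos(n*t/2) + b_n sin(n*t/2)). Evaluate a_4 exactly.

a_4 = (1/(2*pi)) ∫_{-2*pi}^{2*pi} f(t) cos(2*t) dt.
Integrating by parts twice (tabular method), an antiderivative of (3*t**2 + 2*t + 3) cos(2*t) is 3*t**2*sin(2*t)/2 + t*sin(2*t) + 3*t*cos(2*t)/2 + 3*sin(2*t)/4 + cos(2*t)/2; evaluating from -2*pi to 2*pi: ∫_{-2*pi}^{2*pi} (3*t**2 + 2*t + 3) cos(2*t) dt = (1/2 + 3*pi) - (1/2 - 3*pi) = 6*pi.
Hence a_4 = (1/(2*pi))·(6*pi) = 3.

3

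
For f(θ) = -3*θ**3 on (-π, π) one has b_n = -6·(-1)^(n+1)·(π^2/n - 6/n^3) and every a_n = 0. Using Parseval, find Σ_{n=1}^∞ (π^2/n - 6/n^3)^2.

Parseval: Σ b_n^2 = (1/π) ∫_{-π}^{π} f(θ)^2 dθ = 18*pi**6/7.
b_n^2 = 36·(π^2/n - 6/n^3)^2, so the sum equals (18*pi**6/7)/36 = pi**6/14.

pi**6/14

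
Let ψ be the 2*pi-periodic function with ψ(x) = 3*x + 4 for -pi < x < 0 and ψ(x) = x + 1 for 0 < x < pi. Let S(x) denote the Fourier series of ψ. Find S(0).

At x = 0 the one-sided limits are ψ(0^-) = 4 and ψ(0^+) = 1.
By Dirichlet's theorem the series converges to their average, [(4) + (1)]/2 = 5/2.

5/2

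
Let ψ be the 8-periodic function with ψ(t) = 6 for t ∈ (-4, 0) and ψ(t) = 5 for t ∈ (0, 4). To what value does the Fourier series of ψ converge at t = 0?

11/2

At t = 0 the one-sided limits are ψ(0^-) = 6 and ψ(0^+) = 5.
By Dirichlet's theorem the series converges to their average, [(6) + (5)]/2 = 11/2.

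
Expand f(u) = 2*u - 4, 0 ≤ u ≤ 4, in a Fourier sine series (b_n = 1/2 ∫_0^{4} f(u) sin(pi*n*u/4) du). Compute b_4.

-4/pi

b_4 = 1/2 ∫_0^{4} (2*u - 4) sin(pi*u) du.
Integrating by parts (boundary term plus one more integral), an antiderivative of (2*u - 4) sin(pi*u) is -2*u*cos(pi*u)/pi + 2*sin(pi*u)/pi**2 + 4*cos(pi*u)/pi; evaluating from 0 to 4: ∫_{0}^{4} (2*u - 4) sin(pi*u) du = (-4/pi) - (4/pi) = -8/pi.
Hence b_4 = (1/2)·(-8/pi) = -4/pi.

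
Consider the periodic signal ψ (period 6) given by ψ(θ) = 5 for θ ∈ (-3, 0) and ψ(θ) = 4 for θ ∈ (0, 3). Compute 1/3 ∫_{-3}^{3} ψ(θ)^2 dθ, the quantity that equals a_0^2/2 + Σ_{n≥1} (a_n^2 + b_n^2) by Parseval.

41

1/3 ∫_{-3}^{3} ψ(θ)^2 dθ = 1/3 · (123) = 41.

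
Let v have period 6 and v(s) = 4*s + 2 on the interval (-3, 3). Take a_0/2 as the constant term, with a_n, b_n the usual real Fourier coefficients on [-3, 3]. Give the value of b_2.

-12/pi

b_2 = 1/3 ∫_{-3}^{3} v(s) sin(2*pi*s/3) ds.
Integrating by parts (boundary term plus one more integral), an antiderivative of (4*s + 2) sin(2*pi*s/3) is -6*s*cos(2*pi*s/3)/pi + 9*sin(2*pi*s/3)/pi**2 - 3*cos(2*pi*s/3)/pi; evaluating from -3 to 3: ∫_{-3}^{3} (4*s + 2) sin(2*pi*s/3) ds = (-21/pi) - (15/pi) = -36/pi.
Hence b_2 = (1/3)·(-36/pi) = -12/pi.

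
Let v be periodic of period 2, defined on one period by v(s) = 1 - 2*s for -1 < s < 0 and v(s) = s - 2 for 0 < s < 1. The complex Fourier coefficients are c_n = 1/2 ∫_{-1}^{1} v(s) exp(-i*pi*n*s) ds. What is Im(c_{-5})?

Since v is real-valued, Im(c_{-5}) = -1/2 ∫_{-1}^{1} v(s) sin(-5*pi*s) ds = b_{5}/2.
Split the integral at the breakpoints.
Integrating by parts (boundary term plus one more integral), an antiderivative of (1 - 2*s) sin(-5*pi*s) is -2*s*cos(5*pi*s)/(5*pi) + 2*sin(5*pi*s)/(25*pi**2) + cos(5*pi*s)/(5*pi); evaluating from -1 to 0: ∫_{-1}^{0} (1 - 2*s) sin(-5*pi*s) ds = (1/(5*pi)) - (-3/(5*pi)) = 4/(5*pi).
Integrating by parts (boundary term plus one more integral), an antiderivative of (s - 2) sin(-5*pi*s) is s*cos(5*pi*s)/(5*pi) - sin(5*pi*s)/(25*pi**2) - 2*cos(5*pi*s)/(5*pi); evaluating from 0 to 1: ∫_{0}^{1} (s - 2) sin(-5*pi*s) ds = (1/(5*pi)) - (-2/(5*pi)) = 3/(5*pi).
So ∫_{-1}^{1} v(s) sin(-5*pi*s) ds = 7/(5*pi).
Hence Im(c_{-5}) = (-1/2)·(7/(5*pi)) = -7/(10*pi).

-7/(10*pi)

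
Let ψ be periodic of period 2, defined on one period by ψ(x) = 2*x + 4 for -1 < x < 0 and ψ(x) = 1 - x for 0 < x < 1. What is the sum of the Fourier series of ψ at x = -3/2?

x = -3/2 differs from x = 1/2 by -1 full period(s), and the series is 2-periodic.
ψ is continuous at x = 1/2 with value 1/2, so the series converges to 1/2 there.

1/2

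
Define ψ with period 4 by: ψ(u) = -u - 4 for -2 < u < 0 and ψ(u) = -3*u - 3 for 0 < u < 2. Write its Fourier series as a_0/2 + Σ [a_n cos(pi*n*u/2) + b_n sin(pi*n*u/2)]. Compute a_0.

a_0 = 1/2 ∫_{-2}^{2} ψ(u) du = 1/2 · (-18) = -9.

-9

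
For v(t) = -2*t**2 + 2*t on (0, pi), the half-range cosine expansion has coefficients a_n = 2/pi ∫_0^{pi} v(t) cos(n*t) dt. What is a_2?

a_2 = 2/pi ∫_0^{pi} (-2*t**2 + 2*t) cos(2*t) dt.
Integrating by parts twice (tabular method), an antiderivative of (-2*t**2 + 2*t) cos(2*t) is -t**2*sin(2*t) + t*sin(2*t) - t*cos(2*t) + sin(2*t)/2 + cos(2*t)/2; evaluating from 0 to pi: ∫_{0}^{pi} (-2*t**2 + 2*t) cos(2*t) dt = (1/2 - pi) - (1/2) = -pi.
Hence a_2 = (2/pi)·(-pi) = -2.

-2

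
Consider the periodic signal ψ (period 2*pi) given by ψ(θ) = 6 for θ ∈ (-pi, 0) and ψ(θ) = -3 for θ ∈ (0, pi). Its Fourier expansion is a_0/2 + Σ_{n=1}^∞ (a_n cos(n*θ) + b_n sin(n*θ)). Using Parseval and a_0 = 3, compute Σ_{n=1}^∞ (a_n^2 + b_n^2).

81/2

Parseval: a_0^2/2 + Σ_{n≥1} (a_n^2+b_n^2) = 1/pi ∫_{-pi}^{pi} ψ(θ)^2 dθ = 45.
Subtract a_0^2/2 = 9/2: Σ (a_n^2+b_n^2) = 81/2.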